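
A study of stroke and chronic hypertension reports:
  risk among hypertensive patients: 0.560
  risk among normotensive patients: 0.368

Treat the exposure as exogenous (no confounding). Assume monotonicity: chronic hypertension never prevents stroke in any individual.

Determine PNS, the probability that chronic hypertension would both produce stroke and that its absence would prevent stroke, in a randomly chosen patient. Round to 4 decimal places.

PNS ≈ 0.1920

Let p₁ = 0.56, p₀ = 0.368.
Under exogeneity and monotonicity, PNS = p₁ − p₀.
PNS = 0.56 − 0.368 = 0.192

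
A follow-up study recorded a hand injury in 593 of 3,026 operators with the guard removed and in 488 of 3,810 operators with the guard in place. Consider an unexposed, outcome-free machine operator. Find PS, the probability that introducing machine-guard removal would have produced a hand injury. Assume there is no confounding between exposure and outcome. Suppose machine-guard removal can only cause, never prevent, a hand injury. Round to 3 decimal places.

PS ≈ 0.078

p₁ = P(outcome | exposed) = 593/3026 = 0.19597
p₀ = P(outcome | unexposed) = 488/3810 = 0.12808
Under exogeneity and monotonicity, PS = (p₁ − p₀) / (1 − p₀).
PS = (0.19597 − 0.12808) / (1 − 0.12808) = 0.067884 / 0.87192 ≈ 0.0779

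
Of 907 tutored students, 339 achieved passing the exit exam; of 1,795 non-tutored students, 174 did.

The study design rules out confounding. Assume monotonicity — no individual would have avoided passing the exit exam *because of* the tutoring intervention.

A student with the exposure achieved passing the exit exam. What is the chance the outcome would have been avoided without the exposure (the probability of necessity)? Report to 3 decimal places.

PN ≈ 0.741

p₁ = P(outcome | exposed) = 339/907 = 0.37376
p₀ = P(outcome | unexposed) = 174/1795 = 0.096936
Under exogeneity and monotonicity, PN = (p₁ − p₀) / p₁.
PN = (0.37376 − 0.096936) / 0.37376 = 0.27682 / 0.37376 ≈ 0.7406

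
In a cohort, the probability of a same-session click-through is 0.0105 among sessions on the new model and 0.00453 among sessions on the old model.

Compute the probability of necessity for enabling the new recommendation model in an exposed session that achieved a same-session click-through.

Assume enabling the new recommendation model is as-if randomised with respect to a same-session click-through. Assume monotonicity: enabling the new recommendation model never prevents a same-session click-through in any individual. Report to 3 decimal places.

Let p₁ = 0.0105, p₀ = 0.00453.
Under exogeneity and monotonicity, PN = (p₁ − p₀) / p₁.
PN = (0.0105 − 0.00453) / 0.0105 = 0.00597 / 0.0105 ≈ 0.5686

PN ≈ 0.569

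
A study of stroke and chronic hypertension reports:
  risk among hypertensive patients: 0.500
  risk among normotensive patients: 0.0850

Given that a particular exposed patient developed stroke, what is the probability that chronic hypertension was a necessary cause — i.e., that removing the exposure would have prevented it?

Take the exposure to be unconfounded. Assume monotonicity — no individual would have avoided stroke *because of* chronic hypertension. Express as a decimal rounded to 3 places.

Let p₁ = 0.5, p₀ = 0.085.
Under exogeneity and monotonicity, PN = (p₁ − p₀) / p₁.
PN = (0.5 − 0.085) / 0.5 = 0.415 / 0.5 ≈ 0.8300

PN ≈ 0.830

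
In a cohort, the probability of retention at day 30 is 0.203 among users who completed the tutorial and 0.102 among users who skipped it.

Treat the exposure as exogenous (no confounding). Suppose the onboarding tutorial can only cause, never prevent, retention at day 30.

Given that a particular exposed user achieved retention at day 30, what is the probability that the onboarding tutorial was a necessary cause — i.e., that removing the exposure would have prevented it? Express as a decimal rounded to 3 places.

PN ≈ 0.498

Let p₁ = 0.203, p₀ = 0.102.
Under exogeneity and monotonicity, PN = (p₁ − p₀) / p₁.
PN = (0.203 − 0.102) / 0.203 = 0.101 / 0.203 ≈ 0.4975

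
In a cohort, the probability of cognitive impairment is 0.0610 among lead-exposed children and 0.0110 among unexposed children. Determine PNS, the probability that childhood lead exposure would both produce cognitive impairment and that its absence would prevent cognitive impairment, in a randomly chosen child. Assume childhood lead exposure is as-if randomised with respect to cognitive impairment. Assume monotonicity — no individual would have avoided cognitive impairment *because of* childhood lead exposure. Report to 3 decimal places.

PNS ≈ 0.050

Let p₁ = 0.061, p₀ = 0.011.
Under exogeneity and monotonicity, PNS = p₁ − p₀.
PNS = 0.061 − 0.011 = 0.05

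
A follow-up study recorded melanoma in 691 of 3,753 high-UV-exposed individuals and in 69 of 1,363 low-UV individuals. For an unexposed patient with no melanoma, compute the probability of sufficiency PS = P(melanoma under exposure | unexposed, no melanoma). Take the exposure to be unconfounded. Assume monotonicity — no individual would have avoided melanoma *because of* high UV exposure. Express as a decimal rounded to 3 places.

p₁ = P(outcome | exposed) = 691/3753 = 0.18412
p₀ = P(outcome | unexposed) = 69/1363 = 0.050624
Under exogeneity and monotonicity, PS = (p₁ − p₀) / (1 − p₀).
PS = (0.18412 − 0.050624) / (1 − 0.050624) = 0.1335 / 0.94938 ≈ 0.1406

PS ≈ 0.141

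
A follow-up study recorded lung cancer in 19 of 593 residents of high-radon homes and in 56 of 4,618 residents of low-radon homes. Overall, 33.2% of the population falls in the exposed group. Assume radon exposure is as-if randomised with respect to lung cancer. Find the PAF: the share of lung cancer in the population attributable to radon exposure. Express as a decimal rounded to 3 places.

p₁ = P(outcome | exposed) = 19/593 = 0.03204
p₀ = P(outcome | unexposed) = 56/4618 = 0.012126
Overall risk P(Y=1) = π·p₁ + (1−π)·p₀ = 0.332×0.03204 + 0.668×0.012126 = 0.018738.
Under exogeneity, PAF = [P(Y=1) − p₀] / P(Y=1).
PAF = (0.018738 − 0.012126) / 0.018738 ≈ 0.3528

PAF ≈ 0.353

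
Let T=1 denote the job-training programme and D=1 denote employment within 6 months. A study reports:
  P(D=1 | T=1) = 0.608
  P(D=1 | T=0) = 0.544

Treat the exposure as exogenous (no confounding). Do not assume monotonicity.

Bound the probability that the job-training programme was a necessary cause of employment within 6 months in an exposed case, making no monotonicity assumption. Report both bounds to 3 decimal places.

Let p₁ = 0.608, p₀ = 0.544.
Under exogeneity alone the bounds on PN are max{0,(p₁−p₀)/p₁} ≤ PN ≤ min{1,(1−p₀)/p₁}.
  lower = (p₁ − p₀)/p₁ = 0.064 / 0.608 ≈ 0.1053
  upper = min{1, (1 − p₀)/p₁} = 0.456 / 0.608 ≈ 0.7500

0.105 ≤ PN ≤ 0.750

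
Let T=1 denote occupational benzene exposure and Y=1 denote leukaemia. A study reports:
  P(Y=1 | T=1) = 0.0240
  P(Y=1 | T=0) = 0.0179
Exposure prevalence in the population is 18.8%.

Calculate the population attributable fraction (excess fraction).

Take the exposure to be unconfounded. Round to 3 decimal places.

PAF ≈ 0.060

Let p₁ = 0.024, p₀ = 0.0179.
Overall risk P(Y=1) = π·p₁ + (1−π)·p₀ = 0.188×0.024 + 0.812×0.0179 = 0.019047.
Under exogeneity, PAF = [P(Y=1) − p₀] / P(Y=1).
PAF = (0.019047 − 0.0179) / 0.019047 ≈ 0.0602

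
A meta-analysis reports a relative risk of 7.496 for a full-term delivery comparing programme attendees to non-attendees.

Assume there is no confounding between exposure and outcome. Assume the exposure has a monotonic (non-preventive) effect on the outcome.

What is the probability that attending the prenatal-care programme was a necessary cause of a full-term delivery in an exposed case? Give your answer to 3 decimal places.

PN ≈ 0.867

Under exogeneity and monotonicity, PN = (RR − 1) / RR = 1 − 1/RR.
PN = (7.496 − 1) / 7.496 = 6.496 / 7.496 ≈ 0.8666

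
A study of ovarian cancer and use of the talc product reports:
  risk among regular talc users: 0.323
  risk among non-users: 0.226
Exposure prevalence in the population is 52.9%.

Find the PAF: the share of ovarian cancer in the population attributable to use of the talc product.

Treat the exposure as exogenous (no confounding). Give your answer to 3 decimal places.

Let p₁ = 0.323, p₀ = 0.226.
Overall risk P(Y=1) = π·p₁ + (1−π)·p₀ = 0.529×0.323 + 0.471×0.226 = 0.27731.
Under exogeneity, PAF = [P(Y=1) − p₀] / P(Y=1).
PAF = (0.27731 − 0.226) / 0.27731 ≈ 0.1850

PAF ≈ 0.185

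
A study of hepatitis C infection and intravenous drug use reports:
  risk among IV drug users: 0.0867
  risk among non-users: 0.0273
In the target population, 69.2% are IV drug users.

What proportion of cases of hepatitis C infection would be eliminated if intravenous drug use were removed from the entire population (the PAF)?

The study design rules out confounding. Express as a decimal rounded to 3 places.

Let p₁ = 0.0867, p₀ = 0.0273.
Overall risk P(Y=1) = π·p₁ + (1−π)·p₀ = 0.692×0.0867 + 0.308×0.0273 = 0.068405.
Under exogeneity, PAF = [P(Y=1) − p₀] / P(Y=1).
PAF = (0.068405 − 0.0273) / 0.068405 ≈ 0.6009

PAF ≈ 0.601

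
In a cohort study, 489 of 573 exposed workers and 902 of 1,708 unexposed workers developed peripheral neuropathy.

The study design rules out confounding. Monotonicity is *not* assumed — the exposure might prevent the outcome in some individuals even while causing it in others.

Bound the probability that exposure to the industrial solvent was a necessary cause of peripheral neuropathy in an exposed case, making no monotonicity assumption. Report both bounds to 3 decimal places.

0.381 ≤ PN ≤ 0.553

p₁ = P(outcome | exposed) = 489/573 = 0.8534
p₀ = P(outcome | unexposed) = 902/1708 = 0.5281
Under exogeneity alone the bounds on PN are max{0,(p₁−p₀)/p₁} ≤ PN ≤ min{1,(1−p₀)/p₁}.
  lower = (p₁ − p₀)/p₁ = 0.3253 / 0.8534 ≈ 0.3812
  upper = min{1, (1 − p₀)/p₁} = 0.4719 / 0.8534 ≈ 0.5530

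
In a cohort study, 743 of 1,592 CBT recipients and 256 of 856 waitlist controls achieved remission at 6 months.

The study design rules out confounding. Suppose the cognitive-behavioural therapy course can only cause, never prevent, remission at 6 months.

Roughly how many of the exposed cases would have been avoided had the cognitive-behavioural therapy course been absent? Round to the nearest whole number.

about 267 cases

p₁ = P(outcome | exposed) = 743/1592 = 0.46671
p₀ = P(outcome | unexposed) = 256/856 = 0.29907
PN = (p₁ − p₀)/p₁ = (0.46671 − 0.29907) / 0.46671 ≈ 0.35920.
Attributable cases ≈ PN × (exposed cases) = 0.35920 × 743 ≈ 266.89.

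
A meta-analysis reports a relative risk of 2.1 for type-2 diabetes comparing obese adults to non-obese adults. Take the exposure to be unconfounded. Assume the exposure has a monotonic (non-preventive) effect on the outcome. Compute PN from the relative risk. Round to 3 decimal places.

PN ≈ 0.524

Under exogeneity and monotonicity, PN = (RR − 1) / RR = 1 − 1/RR.
PN = (2.1 − 1) / 2.1 = 1.1 / 2.1 ≈ 0.5238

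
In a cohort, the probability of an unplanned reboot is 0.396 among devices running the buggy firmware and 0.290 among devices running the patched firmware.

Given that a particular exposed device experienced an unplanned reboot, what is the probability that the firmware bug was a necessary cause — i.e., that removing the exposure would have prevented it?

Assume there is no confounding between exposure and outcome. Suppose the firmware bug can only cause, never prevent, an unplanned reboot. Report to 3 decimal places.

Let p₁ = 0.396, p₀ = 0.29.
Under exogeneity and monotonicity, PN = (p₁ − p₀) / p₁.
PN = (0.396 − 0.29) / 0.396 = 0.106 / 0.396 ≈ 0.2677

PN ≈ 0.268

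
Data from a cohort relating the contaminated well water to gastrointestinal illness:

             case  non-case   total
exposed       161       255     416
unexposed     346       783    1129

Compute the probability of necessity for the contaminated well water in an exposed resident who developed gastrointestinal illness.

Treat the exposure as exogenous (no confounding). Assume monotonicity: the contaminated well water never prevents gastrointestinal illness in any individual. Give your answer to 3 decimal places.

PN ≈ 0.208

p₁ = P(outcome | exposed) = 161/416 = 0.38702
p₀ = P(outcome | unexposed) = 346/1129 = 0.30647
Under exogeneity and monotonicity, PN = (p₁ − p₀)/p₁.
PN = (0.38702 − 0.30647) / 0.38702 ≈ 0.2081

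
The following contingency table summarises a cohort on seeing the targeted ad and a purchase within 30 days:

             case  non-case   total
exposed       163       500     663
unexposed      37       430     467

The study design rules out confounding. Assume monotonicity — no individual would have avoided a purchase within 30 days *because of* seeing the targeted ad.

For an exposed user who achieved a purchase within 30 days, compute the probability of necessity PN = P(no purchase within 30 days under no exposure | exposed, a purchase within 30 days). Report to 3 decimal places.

p₁ = P(outcome | exposed) = 163/663 = 0.24585
p₀ = P(outcome | unexposed) = 37/467 = 0.079229
Under exogeneity and monotonicity, PN = (p₁ − p₀)/p₁.
PN = (0.24585 − 0.079229) / 0.24585 ≈ 0.6777

PN ≈ 0.678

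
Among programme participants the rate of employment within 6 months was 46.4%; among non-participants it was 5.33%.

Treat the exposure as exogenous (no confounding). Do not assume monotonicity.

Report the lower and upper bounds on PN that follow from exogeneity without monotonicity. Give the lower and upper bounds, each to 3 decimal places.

0.885 ≤ PN ≤ 1.000

p₁ = 0.464, p₀ = 0.0533.
Under exogeneity alone the bounds on PN are max{0,(p₁−p₀)/p₁} ≤ PN ≤ min{1,(1−p₀)/p₁}.
  lower = (p₁ − p₀)/p₁ = 0.4107 / 0.464 ≈ 0.8851
  upper = min{1, (1 − p₀)/p₁} = 0.9467 / 0.464 ≈ 2.0403 → capped at 1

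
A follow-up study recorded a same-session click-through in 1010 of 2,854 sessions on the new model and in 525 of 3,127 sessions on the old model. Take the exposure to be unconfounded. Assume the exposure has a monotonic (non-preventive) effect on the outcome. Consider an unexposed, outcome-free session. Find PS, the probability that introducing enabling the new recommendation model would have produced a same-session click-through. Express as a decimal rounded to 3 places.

PS ≈ 0.224

p₁ = P(outcome | exposed) = 1010/2854 = 0.35389
p₀ = P(outcome | unexposed) = 525/3127 = 0.16789
Under exogeneity and monotonicity, PS = (p₁ − p₀) / (1 − p₀).
PS = (0.35389 − 0.16789) / (1 − 0.16789) = 0.186 / 0.83211 ≈ 0.2235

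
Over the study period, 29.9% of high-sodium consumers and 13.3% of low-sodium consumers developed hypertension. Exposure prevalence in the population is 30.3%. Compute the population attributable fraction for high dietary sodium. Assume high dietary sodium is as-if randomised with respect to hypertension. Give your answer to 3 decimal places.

p₁ = 0.299, p₀ = 0.133.
Overall risk P(Y=1) = π·p₁ + (1−π)·p₀ = 0.303×0.299 + 0.697×0.133 = 0.1833.
Under exogeneity, PAF = [P(Y=1) − p₀] / P(Y=1).
PAF = (0.1833 − 0.133) / 0.1833 ≈ 0.2744

PAF ≈ 0.274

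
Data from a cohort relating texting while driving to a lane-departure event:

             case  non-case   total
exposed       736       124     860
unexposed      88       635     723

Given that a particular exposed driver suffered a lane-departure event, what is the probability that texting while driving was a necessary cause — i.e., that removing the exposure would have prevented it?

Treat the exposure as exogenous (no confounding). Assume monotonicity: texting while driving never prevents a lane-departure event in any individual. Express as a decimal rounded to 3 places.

p₁ = P(outcome | exposed) = 736/860 = 0.85581
p₀ = P(outcome | unexposed) = 88/723 = 0.12172
Under exogeneity and monotonicity, PN = (p₁ − p₀)/p₁.
PN = (0.85581 − 0.12172) / 0.85581 ≈ 0.8578

PN ≈ 0.858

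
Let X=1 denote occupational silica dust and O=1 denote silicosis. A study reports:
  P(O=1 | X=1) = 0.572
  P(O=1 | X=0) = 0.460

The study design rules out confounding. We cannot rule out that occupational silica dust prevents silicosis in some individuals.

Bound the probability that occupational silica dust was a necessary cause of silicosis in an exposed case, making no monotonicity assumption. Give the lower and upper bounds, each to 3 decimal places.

0.196 ≤ PN ≤ 0.944

Let p₁ = 0.572, p₀ = 0.46.
Under exogeneity alone the bounds on PN are max{0,(p₁−p₀)/p₁} ≤ PN ≤ min{1,(1−p₀)/p₁}.
  lower = (p₁ − p₀)/p₁ = 0.112 / 0.572 ≈ 0.1958
  upper = min{1, (1 − p₀)/p₁} = 0.54 / 0.572 ≈ 0.9441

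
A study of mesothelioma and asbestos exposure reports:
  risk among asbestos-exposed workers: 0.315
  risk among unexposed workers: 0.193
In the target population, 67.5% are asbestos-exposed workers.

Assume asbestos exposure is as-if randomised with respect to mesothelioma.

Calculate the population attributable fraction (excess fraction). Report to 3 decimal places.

PAF ≈ 0.299

Let p₁ = 0.315, p₀ = 0.193.
Overall risk P(Y=1) = π·p₁ + (1−π)·p₀ = 0.675×0.315 + 0.325×0.193 = 0.27535.
Under exogeneity, PAF = [P(Y=1) − p₀] / P(Y=1).
PAF = (0.27535 − 0.193) / 0.27535 ≈ 0.2991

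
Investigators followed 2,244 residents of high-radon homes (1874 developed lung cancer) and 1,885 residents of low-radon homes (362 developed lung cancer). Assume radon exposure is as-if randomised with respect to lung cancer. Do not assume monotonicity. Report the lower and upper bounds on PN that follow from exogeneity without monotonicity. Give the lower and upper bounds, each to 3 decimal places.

p₁ = P(outcome | exposed) = 1874/2244 = 0.83512
p₀ = P(outcome | unexposed) = 362/1885 = 0.19204
Under exogeneity alone the bounds on PN are max{0,(p₁−p₀)/p₁} ≤ PN ≤ min{1,(1−p₀)/p₁}.
  lower = (p₁ − p₀)/p₁ = 0.64307 / 0.83512 ≈ 0.7700
  upper = min{1, (1 − p₀)/p₁} = 0.80796 / 0.83512 ≈ 0.9675

0.770 ≤ PN ≤ 0.967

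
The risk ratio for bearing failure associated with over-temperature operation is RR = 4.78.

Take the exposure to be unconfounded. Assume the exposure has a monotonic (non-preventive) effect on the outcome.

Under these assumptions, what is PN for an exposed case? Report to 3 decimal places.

PN ≈ 0.791

Under exogeneity and monotonicity, PN = (RR − 1) / RR = 1 − 1/RR.
PN = (4.78 − 1) / 4.78 = 3.78 / 4.78 ≈ 0.7908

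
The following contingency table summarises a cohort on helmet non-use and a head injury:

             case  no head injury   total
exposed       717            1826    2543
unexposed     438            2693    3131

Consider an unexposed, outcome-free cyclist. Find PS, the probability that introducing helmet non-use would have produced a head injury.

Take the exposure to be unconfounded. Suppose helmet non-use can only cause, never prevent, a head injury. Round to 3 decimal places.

p₁ = P(outcome | exposed) = 717/2543 = 0.28195
p₀ = P(outcome | unexposed) = 438/3131 = 0.13989
Under exogeneity and monotonicity, PS = (p₁ − p₀)/(1 − p₀).
PS = (0.28195 − 0.13989) / 0.86011 ≈ 0.1652

PS ≈ 0.165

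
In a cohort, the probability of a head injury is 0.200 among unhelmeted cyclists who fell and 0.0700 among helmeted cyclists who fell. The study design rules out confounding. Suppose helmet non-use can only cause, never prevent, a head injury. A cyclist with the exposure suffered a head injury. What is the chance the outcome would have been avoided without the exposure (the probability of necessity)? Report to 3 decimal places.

PN ≈ 0.650

Let p₁ = 0.2, p₀ = 0.07.
Under exogeneity and monotonicity, PN = (p₁ − p₀) / p₁.
PN = (0.2 − 0.07) / 0.2 = 0.13 / 0.2 ≈ 0.6500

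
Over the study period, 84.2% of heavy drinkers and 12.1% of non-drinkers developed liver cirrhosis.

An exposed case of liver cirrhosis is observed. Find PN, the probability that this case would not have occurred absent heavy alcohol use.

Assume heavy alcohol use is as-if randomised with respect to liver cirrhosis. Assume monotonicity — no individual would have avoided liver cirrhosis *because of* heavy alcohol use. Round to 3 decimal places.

PN ≈ 0.856

p₁ = 0.842, p₀ = 0.121.
Under exogeneity and monotonicity, PN = (p₁ − p₀) / p₁.
PN = (0.842 − 0.121) / 0.842 = 0.721 / 0.842 ≈ 0.8563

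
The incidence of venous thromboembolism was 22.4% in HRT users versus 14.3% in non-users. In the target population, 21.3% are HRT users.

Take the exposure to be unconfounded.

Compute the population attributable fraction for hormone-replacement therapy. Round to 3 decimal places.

p₁ = 0.224, p₀ = 0.143.
Overall risk P(Y=1) = π·p₁ + (1−π)·p₀ = 0.213×0.224 + 0.787×0.143 = 0.16025.
Under exogeneity, PAF = [P(Y=1) − p₀] / P(Y=1).
PAF = (0.16025 − 0.143) / 0.16025 ≈ 0.1077

PAF ≈ 0.108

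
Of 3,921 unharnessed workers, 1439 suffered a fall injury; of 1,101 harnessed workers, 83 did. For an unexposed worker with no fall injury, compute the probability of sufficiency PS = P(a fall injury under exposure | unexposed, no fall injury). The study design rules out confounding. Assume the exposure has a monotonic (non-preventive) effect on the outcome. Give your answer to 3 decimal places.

p₁ = P(outcome | exposed) = 1439/3921 = 0.367
p₀ = P(outcome | unexposed) = 83/1101 = 0.075386
Under exogeneity and monotonicity, PS = (p₁ − p₀) / (1 − p₀).
PS = (0.367 − 0.075386) / (1 − 0.075386) = 0.29161 / 0.92461 ≈ 0.3154

PS ≈ 0.315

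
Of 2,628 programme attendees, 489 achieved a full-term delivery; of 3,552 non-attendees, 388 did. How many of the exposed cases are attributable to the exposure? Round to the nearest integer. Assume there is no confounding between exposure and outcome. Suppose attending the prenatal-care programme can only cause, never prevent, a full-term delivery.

p₁ = P(outcome | exposed) = 489/2628 = 0.18607
p₀ = P(outcome | unexposed) = 388/3552 = 0.10923
PN = (p₁ − p₀)/p₁ = (0.18607 − 0.10923) / 0.18607 ≈ 0.41295.
Attributable cases ≈ PN × (exposed cases) = 0.41295 × 489 ≈ 201.93.

about 202 cases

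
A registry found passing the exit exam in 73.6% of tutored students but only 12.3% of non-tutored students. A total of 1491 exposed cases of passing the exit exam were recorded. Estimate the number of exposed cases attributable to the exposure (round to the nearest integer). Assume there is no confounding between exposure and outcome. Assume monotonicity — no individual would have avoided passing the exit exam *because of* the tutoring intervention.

about 1242 cases

p₁ = 0.736, p₀ = 0.123.
PN = (p₁ − p₀)/p₁ = (0.736 − 0.123) / 0.736 ≈ 0.83288.
Attributable cases ≈ PN × (exposed cases) = 0.83288 × 1491 ≈ 1241.82.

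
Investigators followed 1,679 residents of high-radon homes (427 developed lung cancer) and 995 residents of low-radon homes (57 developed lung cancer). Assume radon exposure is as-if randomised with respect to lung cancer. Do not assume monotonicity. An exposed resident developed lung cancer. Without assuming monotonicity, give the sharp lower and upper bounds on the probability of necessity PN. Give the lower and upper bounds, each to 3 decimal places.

p₁ = P(outcome | exposed) = 427/1679 = 0.25432
p₀ = P(outcome | unexposed) = 57/995 = 0.057286
Under exogeneity alone the bounds on PN are max{0,(p₁−p₀)/p₁} ≤ PN ≤ min{1,(1−p₀)/p₁}.
  lower = (p₁ − p₀)/p₁ = 0.19703 / 0.25432 ≈ 0.7747
  upper = min{1, (1 − p₀)/p₁} = 0.94271 / 0.25432 ≈ 3.7068 → capped at 1

0.775 ≤ PN ≤ 1.000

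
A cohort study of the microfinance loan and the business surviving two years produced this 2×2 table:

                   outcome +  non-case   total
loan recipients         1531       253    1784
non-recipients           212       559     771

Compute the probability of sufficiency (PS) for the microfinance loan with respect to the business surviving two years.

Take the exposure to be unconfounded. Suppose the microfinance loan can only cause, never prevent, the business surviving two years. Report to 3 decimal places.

PS ≈ 0.804

p₁ = P(outcome | exposed) = 1531/1784 = 0.85818
p₀ = P(outcome | unexposed) = 212/771 = 0.27497
Under exogeneity and monotonicity, PS = (p₁ − p₀) / (1 − p₀).
PS = (0.85818 − 0.27497) / (1 − 0.27497) = 0.58322 / 0.72503 ≈ 0.8044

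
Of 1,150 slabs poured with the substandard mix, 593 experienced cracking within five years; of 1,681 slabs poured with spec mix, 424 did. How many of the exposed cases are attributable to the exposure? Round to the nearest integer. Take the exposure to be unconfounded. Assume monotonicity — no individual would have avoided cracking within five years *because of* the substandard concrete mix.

p₁ = P(outcome | exposed) = 593/1150 = 0.51565
p₀ = P(outcome | unexposed) = 424/1681 = 0.25223
PN = (p₁ − p₀)/p₁ = (0.51565 − 0.25223) / 0.51565 ≈ 0.51085.
Attributable cases ≈ PN × (exposed cases) = 0.51085 × 593 ≈ 302.93.

about 303 cases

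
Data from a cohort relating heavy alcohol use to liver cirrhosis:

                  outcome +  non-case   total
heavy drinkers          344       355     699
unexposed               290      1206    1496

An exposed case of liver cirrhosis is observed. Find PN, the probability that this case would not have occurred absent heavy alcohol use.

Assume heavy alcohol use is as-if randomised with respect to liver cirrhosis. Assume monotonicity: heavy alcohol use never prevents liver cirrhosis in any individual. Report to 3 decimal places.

p₁ = P(outcome | exposed) = 344/699 = 0.49213
p₀ = P(outcome | unexposed) = 290/1496 = 0.19385
Under exogeneity and monotonicity, PN = (p₁ − p₀) / p₁.
PN = (0.49213 − 0.19385) / 0.49213 = 0.29828 / 0.49213 ≈ 0.6061

PN ≈ 0.606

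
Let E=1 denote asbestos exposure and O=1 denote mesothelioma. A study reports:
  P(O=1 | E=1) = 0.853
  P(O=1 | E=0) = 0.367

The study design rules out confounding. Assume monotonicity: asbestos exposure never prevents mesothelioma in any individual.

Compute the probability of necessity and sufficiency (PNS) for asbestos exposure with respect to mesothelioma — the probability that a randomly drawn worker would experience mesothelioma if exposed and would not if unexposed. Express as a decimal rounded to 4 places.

PNS ≈ 0.4860

Let p₁ = 0.853, p₀ = 0.367.
Under exogeneity and monotonicity, PNS = p₁ − p₀.
PNS = 0.853 − 0.367 = 0.486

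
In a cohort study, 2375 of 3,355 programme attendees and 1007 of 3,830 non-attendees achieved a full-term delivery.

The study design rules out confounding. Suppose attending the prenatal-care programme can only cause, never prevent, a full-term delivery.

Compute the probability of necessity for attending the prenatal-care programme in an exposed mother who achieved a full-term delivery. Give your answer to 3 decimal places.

PN ≈ 0.629

p₁ = P(outcome | exposed) = 2375/3355 = 0.7079
p₀ = P(outcome | unexposed) = 1007/3830 = 0.26292
Under exogeneity and monotonicity, PN = (p₁ − p₀) / p₁.
PN = (0.7079 − 0.26292) / 0.7079 = 0.44497 / 0.7079 ≈ 0.6286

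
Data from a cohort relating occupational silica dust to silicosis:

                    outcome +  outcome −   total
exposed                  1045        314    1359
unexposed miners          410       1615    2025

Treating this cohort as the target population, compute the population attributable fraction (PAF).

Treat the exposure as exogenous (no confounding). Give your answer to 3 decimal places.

PAF ≈ 0.529

p₁ = P(outcome | exposed) = 1045/1359 = 0.76895
p₀ = P(outcome | unexposed) = 410/2025 = 0.20247
Exposure prevalence π = 1359/3384 = 0.4016; overall risk P(Y=1) = 0.42996.
Under exogeneity, PAF = [P(Y=1) − p₀]/P(Y=1).
PAF = (0.42996 − 0.20247) / 0.42996 ≈ 0.5291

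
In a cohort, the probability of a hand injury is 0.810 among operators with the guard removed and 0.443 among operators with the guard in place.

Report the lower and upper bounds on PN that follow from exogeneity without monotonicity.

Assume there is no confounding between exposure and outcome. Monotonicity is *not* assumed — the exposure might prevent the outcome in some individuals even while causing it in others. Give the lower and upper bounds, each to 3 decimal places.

Let p₁ = 0.81, p₀ = 0.443.
Under exogeneity alone the bounds on PN are max{0,(p₁−p₀)/p₁} ≤ PN ≤ min{1,(1−p₀)/p₁}.
  lower = (p₁ − p₀)/p₁ = 0.367 / 0.81 ≈ 0.4531
  upper = min{1, (1 − p₀)/p₁} = 0.557 / 0.81 ≈ 0.6877

0.453 ≤ PN ≤ 0.688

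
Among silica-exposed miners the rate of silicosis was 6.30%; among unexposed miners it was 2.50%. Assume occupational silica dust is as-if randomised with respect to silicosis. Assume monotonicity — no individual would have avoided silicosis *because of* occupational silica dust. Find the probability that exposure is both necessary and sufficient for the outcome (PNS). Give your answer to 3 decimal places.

p₁ = 0.063, p₀ = 0.025.
Under exogeneity and monotonicity, PNS = p₁ − p₀.
PNS = 0.063 − 0.025 = 0.038

PNS ≈ 0.038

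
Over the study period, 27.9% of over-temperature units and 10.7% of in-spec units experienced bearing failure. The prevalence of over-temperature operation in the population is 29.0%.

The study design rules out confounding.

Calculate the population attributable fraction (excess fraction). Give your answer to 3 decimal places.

p₁ = 0.279, p₀ = 0.107.
Overall risk P(Y=1) = π·p₁ + (1−π)·p₀ = 0.29×0.279 + 0.71×0.107 = 0.15688.
Under exogeneity, PAF = [P(Y=1) − p₀] / P(Y=1).
PAF = (0.15688 − 0.107) / 0.15688 ≈ 0.3180

PAF ≈ 0.318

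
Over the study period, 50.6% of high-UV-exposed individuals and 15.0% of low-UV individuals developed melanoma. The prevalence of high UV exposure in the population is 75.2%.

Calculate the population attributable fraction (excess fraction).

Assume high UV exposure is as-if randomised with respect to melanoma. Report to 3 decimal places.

p₁ = 0.506, p₀ = 0.15.
Overall risk P(Y=1) = π·p₁ + (1−π)·p₀ = 0.752×0.506 + 0.248×0.15 = 0.41771.
Under exogeneity, PAF = [P(Y=1) − p₀] / P(Y=1).
PAF = (0.41771 − 0.15) / 0.41771 ≈ 0.6409

PAF ≈ 0.641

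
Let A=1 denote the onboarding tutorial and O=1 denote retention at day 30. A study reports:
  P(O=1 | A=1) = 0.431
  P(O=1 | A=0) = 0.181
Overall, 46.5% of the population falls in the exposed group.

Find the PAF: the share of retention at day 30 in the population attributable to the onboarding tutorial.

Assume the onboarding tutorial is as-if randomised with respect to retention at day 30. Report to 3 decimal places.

Let p₁ = 0.431, p₀ = 0.181.
Overall risk P(Y=1) = π·p₁ + (1−π)·p₀ = 0.465×0.431 + 0.535×0.181 = 0.29725.
Under exogeneity, PAF = [P(Y=1) − p₀] / P(Y=1).
PAF = (0.29725 − 0.181) / 0.29725 ≈ 0.3911

PAF ≈ 0.391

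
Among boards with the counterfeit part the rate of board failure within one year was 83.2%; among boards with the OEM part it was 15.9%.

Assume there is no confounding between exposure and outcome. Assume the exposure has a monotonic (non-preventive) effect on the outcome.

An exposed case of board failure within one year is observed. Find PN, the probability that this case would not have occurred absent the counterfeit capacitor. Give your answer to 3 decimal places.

PN ≈ 0.809

p₁ = 0.832, p₀ = 0.159.
Under exogeneity and monotonicity, PN = (p₁ − p₀) / p₁.
PN = (0.832 − 0.159) / 0.832 = 0.673 / 0.832 ≈ 0.8089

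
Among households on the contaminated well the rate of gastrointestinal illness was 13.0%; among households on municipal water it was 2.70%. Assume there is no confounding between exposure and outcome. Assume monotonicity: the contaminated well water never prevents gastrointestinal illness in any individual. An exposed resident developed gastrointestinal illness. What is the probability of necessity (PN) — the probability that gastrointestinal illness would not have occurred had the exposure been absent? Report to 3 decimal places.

p₁ = 0.13, p₀ = 0.027.
Under exogeneity and monotonicity, PN = (p₁ − p₀) / p₁.
PN = (0.13 − 0.027) / 0.13 = 0.103 / 0.13 ≈ 0.7923

PN ≈ 0.792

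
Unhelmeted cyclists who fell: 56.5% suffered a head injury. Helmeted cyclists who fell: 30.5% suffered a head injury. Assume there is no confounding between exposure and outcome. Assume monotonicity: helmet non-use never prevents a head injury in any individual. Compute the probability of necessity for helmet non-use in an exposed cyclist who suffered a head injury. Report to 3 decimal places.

p₁ = 0.565, p₀ = 0.305.
Under exogeneity and monotonicity, PN = (p₁ − p₀) / p₁.
PN = (0.565 − 0.305) / 0.565 = 0.26 / 0.565 ≈ 0.4602

PN ≈ 0.460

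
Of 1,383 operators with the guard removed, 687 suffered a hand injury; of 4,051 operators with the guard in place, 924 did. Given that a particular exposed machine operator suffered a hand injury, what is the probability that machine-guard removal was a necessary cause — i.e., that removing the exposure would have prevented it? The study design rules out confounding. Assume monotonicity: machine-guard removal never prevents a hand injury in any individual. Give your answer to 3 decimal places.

p₁ = P(outcome | exposed) = 687/1383 = 0.49675
p₀ = P(outcome | unexposed) = 924/4051 = 0.22809
Under exogeneity and monotonicity, PN = (p₁ − p₀) / p₁.
PN = (0.49675 − 0.22809) / 0.49675 = 0.26865 / 0.49675 ≈ 0.5408

PN ≈ 0.541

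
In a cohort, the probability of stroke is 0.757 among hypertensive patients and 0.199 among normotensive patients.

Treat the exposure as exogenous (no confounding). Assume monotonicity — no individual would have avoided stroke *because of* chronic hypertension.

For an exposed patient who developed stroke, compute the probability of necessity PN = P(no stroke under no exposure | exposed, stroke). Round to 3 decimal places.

PN ≈ 0.737

Let p₁ = 0.757, p₀ = 0.199.
Under exogeneity and monotonicity, PN = (p₁ − p₀) / p₁.
PN = (0.757 − 0.199) / 0.757 = 0.558 / 0.757 ≈ 0.7371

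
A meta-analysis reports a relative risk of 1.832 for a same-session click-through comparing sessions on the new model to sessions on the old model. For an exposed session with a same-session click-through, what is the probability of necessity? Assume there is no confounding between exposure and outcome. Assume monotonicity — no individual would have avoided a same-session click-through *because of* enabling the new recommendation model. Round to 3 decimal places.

PN ≈ 0.454

Under exogeneity and monotonicity, PN = (RR − 1) / RR = 1 − 1/RR.
PN = (1.832 − 1) / 1.832 = 0.832 / 1.832 ≈ 0.4541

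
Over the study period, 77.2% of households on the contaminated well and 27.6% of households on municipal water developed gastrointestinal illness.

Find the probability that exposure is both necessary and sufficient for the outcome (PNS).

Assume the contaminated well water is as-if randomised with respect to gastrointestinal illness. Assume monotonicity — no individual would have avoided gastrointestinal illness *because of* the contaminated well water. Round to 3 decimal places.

p₁ = 0.772, p₀ = 0.276.
Under exogeneity and monotonicity, PNS = p₁ − p₀.
PNS = 0.772 − 0.276 = 0.496

PNS ≈ 0.496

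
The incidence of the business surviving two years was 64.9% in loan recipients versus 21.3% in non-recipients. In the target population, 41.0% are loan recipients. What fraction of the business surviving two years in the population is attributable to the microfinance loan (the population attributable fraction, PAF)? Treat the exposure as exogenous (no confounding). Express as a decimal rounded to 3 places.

PAF ≈ 0.456

p₁ = 0.649, p₀ = 0.213.
Overall risk P(Y=1) = π·p₁ + (1−π)·p₀ = 0.41×0.649 + 0.59×0.213 = 0.39176.
Under exogeneity, PAF = [P(Y=1) − p₀] / P(Y=1).
PAF = (0.39176 − 0.213) / 0.39176 ≈ 0.4563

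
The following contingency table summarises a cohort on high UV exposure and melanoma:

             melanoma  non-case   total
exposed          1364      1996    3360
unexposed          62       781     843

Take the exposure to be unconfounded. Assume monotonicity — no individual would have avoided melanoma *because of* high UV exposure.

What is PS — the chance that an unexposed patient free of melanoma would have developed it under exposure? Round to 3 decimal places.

PS ≈ 0.359

p₁ = P(outcome | exposed) = 1364/3360 = 0.40595
p₀ = P(outcome | unexposed) = 62/843 = 0.073547
Under exogeneity and monotonicity, PS = (p₁ − p₀) / (1 − p₀).
PS = (0.40595 − 0.073547) / (1 − 0.073547) = 0.33241 / 0.92645 ≈ 0.3588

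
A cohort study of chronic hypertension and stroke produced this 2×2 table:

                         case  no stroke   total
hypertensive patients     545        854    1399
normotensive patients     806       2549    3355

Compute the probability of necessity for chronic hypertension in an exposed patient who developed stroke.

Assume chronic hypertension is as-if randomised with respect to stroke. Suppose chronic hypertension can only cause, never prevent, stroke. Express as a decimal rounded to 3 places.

p₁ = P(outcome | exposed) = 545/1399 = 0.38956
p₀ = P(outcome | unexposed) = 806/3355 = 0.24024
Under exogeneity and monotonicity, PN = (p₁ − p₀) / p₁.
PN = (0.38956 − 0.24024) / 0.38956 = 0.14933 / 0.38956 ≈ 0.3833

PN ≈ 0.383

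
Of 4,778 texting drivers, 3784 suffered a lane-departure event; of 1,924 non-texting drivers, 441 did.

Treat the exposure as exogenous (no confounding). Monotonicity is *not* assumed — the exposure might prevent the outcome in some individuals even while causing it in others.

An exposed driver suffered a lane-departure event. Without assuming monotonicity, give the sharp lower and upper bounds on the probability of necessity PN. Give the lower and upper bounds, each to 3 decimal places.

0.711 ≤ PN ≤ 0.973

p₁ = P(outcome | exposed) = 3784/4778 = 0.79196
p₀ = P(outcome | unexposed) = 441/1924 = 0.22921
Under exogeneity alone the bounds on PN are max{0,(p₁−p₀)/p₁} ≤ PN ≤ min{1,(1−p₀)/p₁}.
  lower = (p₁ − p₀)/p₁ = 0.56275 / 0.79196 ≈ 0.7106
  upper = min{1, (1 − p₀)/p₁} = 0.77079 / 0.79196 ≈ 0.9733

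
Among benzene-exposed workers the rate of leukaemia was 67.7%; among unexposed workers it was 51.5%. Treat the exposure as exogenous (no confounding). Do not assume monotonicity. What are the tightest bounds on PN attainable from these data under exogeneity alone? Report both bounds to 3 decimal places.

p₁ = 0.677, p₀ = 0.515.
Under exogeneity alone the bounds on PN are max{0,(p₁−p₀)/p₁} ≤ PN ≤ min{1,(1−p₀)/p₁}.
  lower = (p₁ − p₀)/p₁ = 0.162 / 0.677 ≈ 0.2393
  upper = min{1, (1 − p₀)/p₁} = 0.485 / 0.677 ≈ 0.7164

0.239 ≤ PN ≤ 0.716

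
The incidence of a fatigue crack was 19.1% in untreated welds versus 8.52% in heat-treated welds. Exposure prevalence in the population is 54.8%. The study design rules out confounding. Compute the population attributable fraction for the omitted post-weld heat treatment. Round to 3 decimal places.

PAF ≈ 0.405

p₁ = 0.191, p₀ = 0.0852.
Overall risk P(Y=1) = π·p₁ + (1−π)·p₀ = 0.548×0.191 + 0.452×0.0852 = 0.14318.
Under exogeneity, PAF = [P(Y=1) − p₀] / P(Y=1).
PAF = (0.14318 − 0.0852) / 0.14318 ≈ 0.4049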